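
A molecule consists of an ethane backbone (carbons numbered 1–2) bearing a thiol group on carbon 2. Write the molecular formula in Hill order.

Atom tally by fragment:
  CH3 → C:1 H:3
  CH2SH → C:1 H:3 S:1
Element totals:
  C: 2
  H: 6
  S: 1

C2H6S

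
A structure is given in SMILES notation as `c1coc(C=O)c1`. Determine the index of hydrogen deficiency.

Atom tally by fragment:
  furan ring core → C:4 H:4 O:1
  (− 1 ring H displaced by substituents)
  + CHO → C:1 H:1 O:1
Element totals:
  C: 5
  H: 4
  O: 2
Molecular formula: C5H4O2.
DoU = (2C + 2 + N − H − X) / 2 = (2·5 + 2 + 0 − 4 − 0) / 2 = 4.

4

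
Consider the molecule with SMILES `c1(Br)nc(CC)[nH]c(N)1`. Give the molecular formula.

Atom tally by fragment:
  imidazole ring core → C:3 H:4 N:2
  (− 3 ring H displaced by substituents)
  + Br → Br:1
  + C2H5 → C:2 H:5
  + NH2 → N:1 H:2
Element totals:
  C: 5
  H: 8
  Br: 1
  N: 3

C5H8BrN3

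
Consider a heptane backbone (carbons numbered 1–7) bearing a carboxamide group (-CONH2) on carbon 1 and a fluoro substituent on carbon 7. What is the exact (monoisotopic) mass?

161.1216

Atom tally by fragment:
  H2NOCCH2 → C:2 H:4 O:1 N:1
  CH2 → C:1 H:2
  CH2 → C:1 H:2
  CH2 → C:1 H:2
  CH2 → C:1 H:2
  CH2 → C:1 H:2
  CH2F → C:1 H:2 F:1
Element totals:
  C: 8
  H: 16
  F: 1
  N: 1
  O: 1
Molecular formula: C8H16FNO.
  M = 8(12.0) + 16(1.007825) + 18.998403 + 14.003074 + 15.994915
    = 96.000000 + 16.125200 + 18.998403 + 14.003074 + 15.994915 = 161.121592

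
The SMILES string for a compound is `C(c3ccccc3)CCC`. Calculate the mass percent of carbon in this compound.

Atom tally by fragment:
  C6H5CH2 → C:7 H:7
  CH2 → C:1 H:2
  CH2 → C:1 H:2
  CH3 → C:1 H:3
Element totals:
  C: 10
  H: 14
Molecular formula: C10H14.
Molar mass = 134.222 g/mol.
Mass from C: 10 × 12.011 = 120.110 g/mol.
%C = 120.110 / 134.222 × 100 = 89.49%.

89.49%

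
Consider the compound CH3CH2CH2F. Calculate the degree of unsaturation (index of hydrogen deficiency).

Atom tally by fragment:
  CH3 → C:1 H:3
  CH2 → C:1 H:2
  CH2F → C:1 H:2 F:1
Element totals:
  C: 3
  H: 7
  F: 1
Molecular formula: C3H7F.
DoU = (2C + 2 + N − H − X) / 2 = (2·3 + 2 + 0 − 7 − 1) / 2 = 0.

0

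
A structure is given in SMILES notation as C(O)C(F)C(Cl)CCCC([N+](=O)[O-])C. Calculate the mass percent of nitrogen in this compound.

Atom tally by fragment:
  HOCH2 → C:1 H:3 O:1
  CH(F) → C:1 H:1 F:1
  CH(Cl) → C:1 H:1 Cl:1
  CH2 → C:1 H:2
  CH2 → C:1 H:2
  CH2 → C:1 H:2
  CH(NO2) → C:1 H:1 N:1 O:2
  CH3 → C:1 H:3
Element totals:
  C: 8
  H: 15
  Cl: 1
  F: 1
  N: 1
  O: 3
Molecular formula: C8H15ClFNO3.
Molar mass = 227.660 g/mol.
Mass from N: 1 × 14.007 = 14.007 g/mol.
%N = 14.007 / 227.660 × 100 = 6.15%.

6.15%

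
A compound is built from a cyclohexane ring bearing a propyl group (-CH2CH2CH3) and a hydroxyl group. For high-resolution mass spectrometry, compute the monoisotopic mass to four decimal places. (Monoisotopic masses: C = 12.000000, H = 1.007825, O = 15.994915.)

Atom tally by fragment:
  cyclohexane ring core → C:6 H:12
  (− 2 ring H displaced by substituents)
  + CH2CH2CH3 → C:3 H:7
  + OH → O:1 H:1
Element totals:
  C: 9
  H: 18
  O: 1
Molecular formula: C9H18O.
  M = 9(12.0) + 18(1.007825) + 15.994915
    = 108.000000 + 18.140850 + 15.994915 = 142.135765

142.1358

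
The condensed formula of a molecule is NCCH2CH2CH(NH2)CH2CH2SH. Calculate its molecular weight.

Atom tally by fragment:
  NCCH2 → C:2 H:2 N:1
  CH2 → C:1 H:2
  CH(NH2) → C:1 H:3 N:1
  CH2 → C:1 H:2
  CH2SH → C:1 H:3 S:1
Element totals:
  C: 6
  H: 12
  N: 2
  S: 1
Molecular formula: C6H12N2S.
  M = 6(12.011) + 12(1.008) + 2(14.007) + 32.06
    = 72.066 + 12.096 + 28.014 + 32.060 = 144.236

144.24 g/mol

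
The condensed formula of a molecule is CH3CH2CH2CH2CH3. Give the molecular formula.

Element totals:
  C: 5
  H: 12

C5H12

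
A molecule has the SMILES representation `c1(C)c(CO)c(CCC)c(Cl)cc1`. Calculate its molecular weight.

198.69 g/mol

Atom tally by fragment:
  benzene ring core → C:6 H:6
  (− 4 ring H displaced by substituents)
  + CH3 → C:1 H:3
  + CH2OH → C:1 H:3 O:1
  + CH2CH2CH3 → C:3 H:7
  + Cl → Cl:1
Element totals:
  C: 11
  H: 15
  Cl: 1
  O: 1
Molecular formula: C11H15ClO.
  M = 11(12.011) + 15(1.008) + 35.45 + 15.999
    = 132.121 + 15.120 + 35.450 + 15.999 = 198.690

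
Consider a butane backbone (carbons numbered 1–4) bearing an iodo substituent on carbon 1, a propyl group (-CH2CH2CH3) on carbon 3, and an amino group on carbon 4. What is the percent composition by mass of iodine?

52.63%

Atom tally by fragment:
  ICH2 → C:1 H:2 I:1
  CH2 → C:1 H:2
  CH(CH2CH2CH3) → C:4 H:8
  CH2NH2 → C:1 H:4 N:1
Element totals:
  C: 7
  H: 16
  I: 1
  N: 1
Molecular formula: C7H16IN.
Molar mass = 241.116 g/mol.
Mass from I: 1 × 126.904 = 126.904 g/mol.
%I = 126.904 / 241.116 × 100 = 52.63%.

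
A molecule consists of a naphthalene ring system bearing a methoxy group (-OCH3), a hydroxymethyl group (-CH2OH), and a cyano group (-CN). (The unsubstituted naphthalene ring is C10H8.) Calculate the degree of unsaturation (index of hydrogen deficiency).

9

Atom tally by fragment:
  naphthalene ring system core → C:10 H:8
  (− 3 ring H displaced by substituents)
  + OCH3 → C:1 H:3 O:1
  + CH2OH → C:1 H:3 O:1
  + CN → C:1 N:1
Element totals:
  C: 13
  H: 11
  N: 1
  O: 2
Molecular formula: C13H11NO2.
DoU = (2C + 2 + N − H − X) / 2 = (2·13 + 2 + 1 − 11 − 0) / 2 = 9.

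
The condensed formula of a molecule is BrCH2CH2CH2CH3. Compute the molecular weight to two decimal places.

Atom tally by fragment:
  BrCH2 → C:1 H:2 Br:1
  CH2 → C:1 H:2
  CH2 → C:1 H:2
  CH3 → C:1 H:3
Element totals:
  C: 4
  H: 9
  Br: 1
Molecular formula: C4H9Br.
  M = 4(12.011) + 9(1.008) + 79.904
    = 48.044 + 9.072 + 79.904 = 137.020

137.02 g/mol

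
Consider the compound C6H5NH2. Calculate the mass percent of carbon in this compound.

77.38%

Atom tally by fragment:
  benzene ring core → C:6 H:6
  (− 1 ring H displaced by substituents)
  + NH2 → N:1 H:2
Element totals:
  C: 6
  H: 7
  N: 1
Molecular formula: C6H7N.
Molar mass = 93.129 g/mol.
Mass from C: 6 × 12.011 = 72.066 g/mol.
%C = 72.066 / 93.129 × 100 = 77.38%.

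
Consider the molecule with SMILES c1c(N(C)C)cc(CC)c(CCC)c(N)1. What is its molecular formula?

Atom tally by fragment:
  benzene ring core → C:6 H:6
  (− 4 ring H displaced by substituents)
  + N(CH3)2 → N:1 C:2 H:6
  + C2H5 → C:2 H:5
  + CH2CH2CH3 → C:3 H:7
  + NH2 → N:1 H:2
Element totals:
  C: 13
  H: 22
  N: 2

C13H22N2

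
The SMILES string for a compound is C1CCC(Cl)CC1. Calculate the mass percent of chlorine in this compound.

29.89%

Atom tally by fragment:
  cyclohexane ring core → C:6 H:12
  (− 1 ring H displaced by substituents)
  + Cl → Cl:1
Element totals:
  C: 6
  H: 11
  Cl: 1
Molecular formula: C6H11Cl.
Molar mass = 118.604 g/mol.
Mass from Cl: 1 × 35.45 = 35.450 g/mol.
%Cl = 35.450 / 118.604 × 100 = 29.89%.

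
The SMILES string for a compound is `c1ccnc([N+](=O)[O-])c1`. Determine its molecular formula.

C5H4N2O2

Atom tally by fragment:
  pyridine ring core → C:5 H:5 N:1
  (− 1 ring H displaced by substituents)
  + NO2 → N:1 O:2
Element totals:
  C: 5
  H: 4
  N: 2
  O: 2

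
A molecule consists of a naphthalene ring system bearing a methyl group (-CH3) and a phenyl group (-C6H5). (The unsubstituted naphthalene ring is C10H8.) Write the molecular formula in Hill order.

C17H14

Atom tally by fragment:
  naphthalene ring system core → C:10 H:8
  (− 2 ring H displaced by substituents)
  + CH3 → C:1 H:3
  + C6H5 → C:6 H:5
Element totals:
  C: 17
  H: 14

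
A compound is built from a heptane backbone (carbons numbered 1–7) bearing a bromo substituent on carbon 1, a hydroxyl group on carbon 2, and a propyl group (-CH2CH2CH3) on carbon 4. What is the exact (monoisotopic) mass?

236.0776

Atom tally by fragment:
  BrCH2 → C:1 H:2 Br:1
  CH(OH) → C:1 H:2 O:1
  CH2 → C:1 H:2
  CH(CH2CH2CH3) → C:4 H:8
  CH2 → C:1 H:2
  CH2 → C:1 H:2
  CH3 → C:1 H:3
Element totals:
  C: 10
  H: 21
  Br: 1
  O: 1
Molecular formula: C10H21BrO.
  M = 10(12.0) + 21(1.007825) + 78.918338 + 15.994915
    = 120.000000 + 21.164325 + 78.918338 + 15.994915 = 236.077578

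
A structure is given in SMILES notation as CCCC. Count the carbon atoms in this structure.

4

Atom tally by fragment:
  CH3 → C:1 H:3
  CH2 → C:1 H:2
  CH2 → C:1 H:2
  CH3 → C:1 H:3
Element totals:
  C: 4
  H: 10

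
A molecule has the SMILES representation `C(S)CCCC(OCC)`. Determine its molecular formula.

Atom tally by fragment:
  HSCH2 → C:1 H:3 S:1
  CH2 → C:1 H:2
  CH2 → C:1 H:2
  CH2 → C:1 H:2
  CH2OC2H5 → C:3 H:7 O:1
Element totals:
  C: 7
  H: 16
  O: 1
  S: 1

C7H16OS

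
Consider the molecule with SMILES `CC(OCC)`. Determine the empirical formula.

C4H10O

Atom tally by fragment:
  CH3 → C:1 H:3
  CH2OC2H5 → C:3 H:7 O:1
Element totals:
  C: 4
  H: 10
  O: 1
Molecular formula: C4H10O.
gcd of subscripts (4, 10, 1) = 1, so the empirical formula equals the molecular formula.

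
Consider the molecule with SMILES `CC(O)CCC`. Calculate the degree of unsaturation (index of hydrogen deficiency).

0

Atom tally by fragment:
  CH3 → C:1 H:3
  CH(OH) → C:1 H:2 O:1
  CH2 → C:1 H:2
  CH2 → C:1 H:2
  CH3 → C:1 H:3
Element totals:
  C: 5
  H: 12
  O: 1
Molecular formula: C5H12O.
DoU = (2C + 2 + N − H − X) / 2 = (2·5 + 2 + 0 − 12 − 0) / 2 = 0.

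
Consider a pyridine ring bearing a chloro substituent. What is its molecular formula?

C5H4ClN

Atom tally by fragment:
  pyridine ring core → C:5 H:5 N:1
  (− 1 ring H displaced by substituents)
  + Cl → Cl:1
Element totals:
  C: 5
  H: 4
  Cl: 1
  N: 1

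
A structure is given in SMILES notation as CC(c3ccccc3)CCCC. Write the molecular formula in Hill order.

C12H18

Atom tally by fragment:
  CH3 → C:1 H:3
  CH(C6H5) → C:7 H:6
  CH2 → C:1 H:2
  CH2 → C:1 H:2
  CH2 → C:1 H:2
  CH3 → C:1 H:3
Element totals:
  C: 12
  H: 18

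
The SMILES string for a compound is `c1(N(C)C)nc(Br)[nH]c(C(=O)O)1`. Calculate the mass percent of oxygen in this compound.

Atom tally by fragment:
  imidazole ring core → C:3 H:4 N:2
  (− 3 ring H displaced by substituents)
  + N(CH3)2 → N:1 C:2 H:6
  + Br → Br:1
  + COOH → C:1 H:1 O:2
Element totals:
  C: 6
  H: 8
  Br: 1
  N: 3
  O: 2
Molecular formula: C6H8BrN3O2.
Molar mass = 234.053 g/mol.
Mass from O: 2 × 15.999 = 31.998 g/mol.
%O = 31.998 / 234.053 × 100 = 13.67%.

13.67%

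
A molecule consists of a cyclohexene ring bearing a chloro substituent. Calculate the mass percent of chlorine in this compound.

30.41%

Atom tally by fragment:
  cyclohexene ring core → C:6 H:10
  (− 1 ring H displaced by substituents)
  + Cl → Cl:1
Element totals:
  C: 6
  H: 9
  Cl: 1
Molecular formula: C6H9Cl.
Molar mass = 116.588 g/mol.
Mass from Cl: 1 × 35.45 = 35.450 g/mol.
%Cl = 35.450 / 116.588 × 100 = 30.41%.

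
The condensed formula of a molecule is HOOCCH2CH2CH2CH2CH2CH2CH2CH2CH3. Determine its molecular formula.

C10H20O2

Atom tally by fragment:
  HOOCCH2 → C:2 H:3 O:2
  CH2 → C:1 H:2
  CH2 → C:1 H:2
  CH2 → C:1 H:2
  CH2 → C:1 H:2
  CH2 → C:1 H:2
  CH2 → C:1 H:2
  CH2 → C:1 H:2
  CH3 → C:1 H:3
Element totals:
  C: 10
  H: 20
  O: 2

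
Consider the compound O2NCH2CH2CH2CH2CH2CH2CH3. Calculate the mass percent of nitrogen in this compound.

9.65%

Element totals:
  C: 7
  H: 15
  N: 1
  O: 2
Molecular formula: C7H15NO2.
Molar mass = 145.202 g/mol.
Mass from N: 1 × 14.007 = 14.007 g/mol.
%N = 14.007 / 145.202 × 100 = 9.65%.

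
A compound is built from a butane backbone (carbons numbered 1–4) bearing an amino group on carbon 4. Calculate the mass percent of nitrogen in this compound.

19.15%

Atom tally by fragment:
  CH3 → C:1 H:3
  CH2 → C:1 H:2
  CH2 → C:1 H:2
  CH2NH2 → C:1 H:4 N:1
Element totals:
  C: 4
  H: 11
  N: 1
Molecular formula: C4H11N.
Molar mass = 73.139 g/mol.
Mass from N: 1 × 14.007 = 14.007 g/mol.
%N = 14.007 / 73.139 × 100 = 19.15%.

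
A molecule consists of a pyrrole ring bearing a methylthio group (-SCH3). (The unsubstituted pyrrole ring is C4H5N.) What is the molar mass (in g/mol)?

Atom tally by fragment:
  pyrrole ring core → C:4 H:5 N:1
  (− 1 ring H displaced by substituents)
  + SCH3 → C:1 H:3 S:1
Element totals:
  C: 5
  H: 7
  N: 1
  S: 1
Molecular formula: C5H7NS.
  M = 5(12.011) + 7(1.008) + 14.007 + 32.06
    = 60.055 + 7.056 + 14.007 + 32.060 = 113.178

113.18 g/mol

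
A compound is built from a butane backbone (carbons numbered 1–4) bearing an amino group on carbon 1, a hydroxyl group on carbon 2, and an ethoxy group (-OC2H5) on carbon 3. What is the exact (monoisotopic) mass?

133.1103

Atom tally by fragment:
  H2NCH2 → C:1 H:4 N:1
  CH(OH) → C:1 H:2 O:1
  CH(OC2H5) → C:3 H:6 O:1
  CH3 → C:1 H:3
Element totals:
  C: 6
  H: 15
  N: 1
  O: 2
Molecular formula: C6H15NO2.
  M = 6(12.0) + 15(1.007825) + 14.003074 + 2(15.994915)
    = 72.000000 + 15.117375 + 14.003074 + 31.989830 = 133.110279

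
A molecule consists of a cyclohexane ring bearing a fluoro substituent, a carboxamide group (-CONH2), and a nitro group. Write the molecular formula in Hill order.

Atom tally by fragment:
  cyclohexane ring core → C:6 H:12
  (− 3 ring H displaced by substituents)
  + F → F:1
  + CONH2 → C:1 H:2 O:1 N:1
  + NO2 → N:1 O:2
Element totals:
  C: 7
  H: 11
  F: 1
  N: 2
  O: 3

C7H11FN2O3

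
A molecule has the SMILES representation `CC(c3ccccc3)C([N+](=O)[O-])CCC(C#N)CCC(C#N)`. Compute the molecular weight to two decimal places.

Atom tally by fragment:
  CH3 → C:1 H:3
  CH(C6H5) → C:7 H:6
  CH(NO2) → C:1 H:1 N:1 O:2
  CH2 → C:1 H:2
  CH2 → C:1 H:2
  CH(CN) → C:2 H:1 N:1
  CH2 → C:1 H:2
  CH2 → C:1 H:2
  CH2CN → C:2 H:2 N:1
Element totals:
  C: 17
  H: 21
  N: 3
  O: 2
Molecular formula: C17H21N3O2.
  M = 17(12.011) + 21(1.008) + 3(14.007) + 2(15.999)
    = 204.187 + 21.168 + 42.021 + 31.998 = 299.374

299.37 g/mol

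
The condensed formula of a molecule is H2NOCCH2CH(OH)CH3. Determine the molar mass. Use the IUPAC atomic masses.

103.12 g/mol

Element totals:
  C: 4
  H: 9
  N: 1
  O: 2
Molecular formula: C4H9NO2.
  M = 4(12.011) + 9(1.008) + 14.007 + 2(15.999)
    = 48.044 + 9.072 + 14.007 + 31.998 = 103.121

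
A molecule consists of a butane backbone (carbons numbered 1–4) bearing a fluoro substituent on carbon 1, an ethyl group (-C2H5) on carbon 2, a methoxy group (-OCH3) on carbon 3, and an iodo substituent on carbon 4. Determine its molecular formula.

C7H14FIO

Atom tally by fragment:
  FCH2 → C:1 H:2 F:1
  CH(C2H5) → C:3 H:6
  CH(OCH3) → C:2 H:4 O:1
  CH2I → C:1 H:2 I:1
Element totals:
  C: 7
  H: 14
  F: 1
  I: 1
  O: 1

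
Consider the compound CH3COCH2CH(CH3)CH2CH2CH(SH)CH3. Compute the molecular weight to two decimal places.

Atom tally by fragment:
  CH3COCH2 → C:3 H:5 O:1
  CH(CH3) → C:2 H:4
  CH2 → C:1 H:2
  CH2 → C:1 H:2
  CH(SH) → C:1 H:2 S:1
  CH3 → C:1 H:3
Element totals:
  C: 9
  H: 18
  O: 1
  S: 1
Molecular formula: C9H18OS.
  M = 9(12.011) + 18(1.008) + 15.999 + 32.06
    = 108.099 + 18.144 + 15.999 + 32.060 = 174.302

174.30 g/mol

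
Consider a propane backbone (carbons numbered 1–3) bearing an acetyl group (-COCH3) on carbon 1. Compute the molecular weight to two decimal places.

86.13 g/mol

Atom tally by fragment:
  CH3COCH2 → C:3 H:5 O:1
  CH2 → C:1 H:2
  CH3 → C:1 H:3
Element totals:
  C: 5
  H: 10
  O: 1
Molecular formula: C5H10O.
  M = 5(12.011) + 10(1.008) + 15.999
    = 60.055 + 10.080 + 15.999 = 86.134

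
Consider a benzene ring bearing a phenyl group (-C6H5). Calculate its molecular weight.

154.21 g/mol

Atom tally by fragment:
  benzene ring core → C:6 H:6
  (− 1 ring H displaced by substituents)
  + C6H5 → C:6 H:5
Element totals:
  C: 12
  H: 10
Molecular formula: C12H10.
  M = 12(12.011) + 10(1.008)
    = 144.132 + 10.080 = 154.212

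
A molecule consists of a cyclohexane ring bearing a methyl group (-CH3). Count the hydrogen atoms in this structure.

14

Atom tally by fragment:
  cyclohexane ring core → C:6 H:12
  (− 1 ring H displaced by substituents)
  + CH3 → C:1 H:3
Element totals:
  C: 7
  H: 14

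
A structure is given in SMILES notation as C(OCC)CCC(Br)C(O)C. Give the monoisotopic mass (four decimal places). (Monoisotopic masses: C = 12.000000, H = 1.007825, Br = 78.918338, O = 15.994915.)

224.0412

Atom tally by fragment:
  C2H5OCH2 → C:3 H:7 O:1
  CH2 → C:1 H:2
  CH2 → C:1 H:2
  CH(Br) → C:1 H:1 Br:1
  CH(OH) → C:1 H:2 O:1
  CH3 → C:1 H:3
Element totals:
  C: 8
  H: 17
  Br: 1
  O: 2
Molecular formula: C8H17BrO2.
  M = 8(12.0) + 17(1.007825) + 78.918338 + 2(15.994915)
    = 96.000000 + 17.133025 + 78.918338 + 31.989830 = 224.041193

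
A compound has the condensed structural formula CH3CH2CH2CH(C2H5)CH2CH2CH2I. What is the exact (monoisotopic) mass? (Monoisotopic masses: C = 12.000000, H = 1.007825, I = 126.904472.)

254.0531

Element totals:
  C: 9
  H: 19
  I: 1
Molecular formula: C9H19I.
  M = 9(12.0) + 19(1.007825) + 126.904472
    = 108.000000 + 19.148675 + 126.904472 = 254.053147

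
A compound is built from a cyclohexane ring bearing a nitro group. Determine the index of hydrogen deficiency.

Atom tally by fragment:
  cyclohexane ring core → C:6 H:12
  (− 1 ring H displaced by substituents)
  + NO2 → N:1 O:2
Element totals:
  C: 6
  H: 11
  N: 1
  O: 2
Molecular formula: C6H11NO2.
DoU = (2C + 2 + N − H − X) / 2 = (2·6 + 2 + 1 − 11 − 0) / 2 = 2.

2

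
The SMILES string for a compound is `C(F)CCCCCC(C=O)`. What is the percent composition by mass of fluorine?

12.99%

Atom tally by fragment:
  FCH2 → C:1 H:2 F:1
  CH2 → C:1 H:2
  CH2 → C:1 H:2
  CH2 → C:1 H:2
  CH2 → C:1 H:2
  CH2 → C:1 H:2
  CH2CHO → C:2 H:3 O:1
Element totals:
  C: 8
  H: 15
  F: 1
  O: 1
Molecular formula: C8H15FO.
Molar mass = 146.205 g/mol.
Mass from F: 1 × 18.998 = 18.998 g/mol.
%F = 18.998 / 146.205 × 100 = 12.99%.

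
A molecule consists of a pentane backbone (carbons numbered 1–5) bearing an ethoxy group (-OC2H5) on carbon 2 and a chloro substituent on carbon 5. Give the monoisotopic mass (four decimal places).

Atom tally by fragment:
  CH3 → C:1 H:3
  CH(OC2H5) → C:3 H:6 O:1
  CH2 → C:1 H:2
  CH2 → C:1 H:2
  CH2Cl → C:1 H:2 Cl:1
Element totals:
  C: 7
  H: 15
  Cl: 1
  O: 1
Molecular formula: C7H15ClO.
  M = 7(12.0) + 15(1.007825) + 34.968853 + 15.994915
    = 84.000000 + 15.117375 + 34.968853 + 15.994915 = 150.081143

150.0811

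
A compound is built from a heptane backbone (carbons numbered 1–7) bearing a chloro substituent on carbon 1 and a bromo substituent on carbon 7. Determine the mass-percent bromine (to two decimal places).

Atom tally by fragment:
  ClCH2 → C:1 H:2 Cl:1
  CH2 → C:1 H:2
  CH2 → C:1 H:2
  CH2 → C:1 H:2
  CH2 → C:1 H:2
  CH2 → C:1 H:2
  CH2Br → C:1 H:2 Br:1
Element totals:
  C: 7
  H: 14
  Br: 1
  Cl: 1
Molecular formula: C7H14BrCl.
Molar mass = 213.543 g/mol.
Mass from Br: 1 × 79.904 = 79.904 g/mol.
%Br = 79.904 / 213.543 × 100 = 37.42%.

37.42%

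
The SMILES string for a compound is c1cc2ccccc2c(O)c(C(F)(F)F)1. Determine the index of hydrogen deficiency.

Atom tally by fragment:
  naphthalene ring system core → C:10 H:8
  (− 2 ring H displaced by substituents)
  + OH → O:1 H:1
  + CF3 → C:1 F:3
Element totals:
  C: 11
  H: 7
  F: 3
  O: 1
Molecular formula: C11H7F3O.
DoU = (2C + 2 + N − H − X) / 2 = (2·11 + 2 + 0 − 7 − 3) / 2 = 7.

7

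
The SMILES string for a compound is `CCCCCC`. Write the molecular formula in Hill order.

Atom tally by fragment:
  CH3 → C:1 H:3
  CH2 → C:1 H:2
  CH2 → C:1 H:2
  CH2 → C:1 H:2
  CH2 → C:1 H:2
  CH3 → C:1 H:3
Element totals:
  C: 6
  H: 14

C6H14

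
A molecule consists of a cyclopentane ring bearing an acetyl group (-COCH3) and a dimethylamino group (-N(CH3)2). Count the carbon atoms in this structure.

Atom tally by fragment:
  cyclopentane ring core → C:5 H:10
  (− 2 ring H displaced by substituents)
  + COCH3 → C:2 H:3 O:1
  + N(CH3)2 → N:1 C:2 H:6
Element totals:
  C: 9
  H: 17
  N: 1
  O: 1

9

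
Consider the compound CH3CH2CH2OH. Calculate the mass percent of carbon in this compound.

59.96%

Element totals:
  C: 3
  H: 8
  O: 1
Molecular formula: C3H8O.
Molar mass = 60.096 g/mol.
Mass from C: 3 × 12.011 = 36.033 g/mol.
%C = 36.033 / 60.096 × 100 = 59.96%.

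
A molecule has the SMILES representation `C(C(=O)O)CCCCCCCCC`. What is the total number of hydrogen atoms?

22

Atom tally by fragment:
  HOOCCH2 → C:2 H:3 O:2
  CH2 → C:1 H:2
  CH2 → C:1 H:2
  CH2 → C:1 H:2
  CH2 → C:1 H:2
  CH2 → C:1 H:2
  CH2 → C:1 H:2
  CH2 → C:1 H:2
  CH2 → C:1 H:2
  CH3 → C:1 H:3
Element totals:
  C: 11
  H: 22
  O: 2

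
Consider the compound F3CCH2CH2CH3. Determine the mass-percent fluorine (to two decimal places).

Atom tally by fragment:
  F3CCH2 → C:2 H:2 F:3
  CH2 → C:1 H:2
  CH3 → C:1 H:3
Element totals:
  C: 4
  H: 7
  F: 3
Molecular formula: C4H7F3.
Molar mass = 112.094 g/mol.
Mass from F: 3 × 18.998 = 56.994 g/mol.
%F = 56.994 / 112.094 × 100 = 50.84%.

50.84%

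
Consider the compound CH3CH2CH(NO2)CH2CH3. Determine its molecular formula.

Atom tally by fragment:
  CH3 → C:1 H:3
  CH2 → C:1 H:2
  CH(NO2) → C:1 H:1 N:1 O:2
  CH2 → C:1 H:2
  CH3 → C:1 H:3
Element totals:
  C: 5
  H: 11
  N: 1
  O: 2

C5H11NO2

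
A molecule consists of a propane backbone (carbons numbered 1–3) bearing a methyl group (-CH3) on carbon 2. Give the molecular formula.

C4H10

Atom tally by fragment:
  CH3 → C:1 H:3
  CH(CH3) → C:2 H:4
  CH3 → C:1 H:3
Element totals:
  C: 4
  H: 10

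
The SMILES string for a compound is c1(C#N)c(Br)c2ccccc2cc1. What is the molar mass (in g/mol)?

232.08 g/mol

Atom tally by fragment:
  naphthalene ring system core → C:10 H:8
  (− 2 ring H displaced by substituents)
  + CN → C:1 N:1
  + Br → Br:1
Element totals:
  C: 11
  H: 6
  Br: 1
  N: 1
Molecular formula: C11H6BrN.
  M = 11(12.011) + 6(1.008) + 79.904 + 14.007
    = 132.121 + 6.048 + 79.904 + 14.007 = 232.080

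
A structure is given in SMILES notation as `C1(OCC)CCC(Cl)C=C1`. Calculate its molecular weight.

160.64 g/mol

Atom tally by fragment:
  cyclohexene ring core → C:6 H:10
  (− 2 ring H displaced by substituents)
  + OC2H5 → C:2 H:5 O:1
  + Cl → Cl:1
Element totals:
  C: 8
  H: 13
  Cl: 1
  O: 1
Molecular formula: C8H13ClO.
  M = 8(12.011) + 13(1.008) + 35.45 + 15.999
    = 96.088 + 13.104 + 35.450 + 15.999 = 160.641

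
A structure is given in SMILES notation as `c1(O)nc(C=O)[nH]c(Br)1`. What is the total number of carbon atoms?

4

Atom tally by fragment:
  imidazole ring core → C:3 H:4 N:2
  (− 3 ring H displaced by substituents)
  + OH → O:1 H:1
  + CHO → C:1 H:1 O:1
  + Br → Br:1
Element totals:
  C: 4
  H: 3
  Br: 1
  N: 2
  O: 2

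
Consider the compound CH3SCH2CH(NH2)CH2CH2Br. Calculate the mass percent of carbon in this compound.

30.31%

Element totals:
  C: 5
  H: 12
  Br: 1
  N: 1
  S: 1
Molecular formula: C5H12BrNS.
Molar mass = 198.122 g/mol.
Mass from C: 5 × 12.011 = 60.055 g/mol.
%C = 60.055 / 198.122 × 100 = 30.31%.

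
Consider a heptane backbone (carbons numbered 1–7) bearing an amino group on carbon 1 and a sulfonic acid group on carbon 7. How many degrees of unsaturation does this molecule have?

0

Atom tally by fragment:
  H2NCH2 → C:1 H:4 N:1
  CH2 → C:1 H:2
  CH2 → C:1 H:2
  CH2 → C:1 H:2
  CH2 → C:1 H:2
  CH2 → C:1 H:2
  CH2SO3H → C:1 H:3 S:1 O:3
Element totals:
  C: 7
  H: 17
  N: 1
  O: 3
  S: 1
Molecular formula: C7H17NO3S.
DoU = (2C + 2 + N − H − X) / 2 = (2·7 + 2 + 1 − 17 − 0) / 2 = 0.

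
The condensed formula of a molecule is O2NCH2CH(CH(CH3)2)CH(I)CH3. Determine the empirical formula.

C7H14INO2

Atom tally by fragment:
  O2NCH2 → C:1 H:2 N:1 O:2
  CH(CH(CH3)2) → C:4 H:8
  CH(I) → C:1 H:1 I:1
  CH3 → C:1 H:3
Element totals:
  C: 7
  H: 14
  I: 1
  N: 1
  O: 2
Molecular formula: C7H14INO2.
gcd of subscripts (7, 14, 1, 1, 2) = 1, so the empirical formula equals the molecular formula.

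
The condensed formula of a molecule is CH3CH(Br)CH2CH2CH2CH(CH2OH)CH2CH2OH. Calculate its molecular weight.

239.15 g/mol

Atom tally by fragment:
  CH3 → C:1 H:3
  CH(Br) → C:1 H:1 Br:1
  CH2 → C:1 H:2
  CH2 → C:1 H:2
  CH2 → C:1 H:2
  CH(CH2OH) → C:2 H:4 O:1
  CH2CH2OH → C:2 H:5 O:1
Element totals:
  C: 9
  H: 19
  Br: 1
  O: 2
Molecular formula: C9H19BrO2.
  M = 9(12.011) + 19(1.008) + 79.904 + 2(15.999)
    = 108.099 + 19.152 + 79.904 + 31.998 = 239.153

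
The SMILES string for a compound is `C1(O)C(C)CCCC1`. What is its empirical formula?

C7H14O

Atom tally by fragment:
  cyclohexane ring core → C:6 H:12
  (− 2 ring H displaced by substituents)
  + OH → O:1 H:1
  + CH3 → C:1 H:3
Element totals:
  C: 7
  H: 14
  O: 1
Molecular formula: C7H14O.
gcd of subscripts (7, 14, 1) = 1, so the empirical formula equals the molecular formula.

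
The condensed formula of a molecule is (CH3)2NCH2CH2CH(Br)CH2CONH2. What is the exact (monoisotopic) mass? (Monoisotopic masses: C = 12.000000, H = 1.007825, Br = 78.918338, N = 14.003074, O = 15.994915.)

Element totals:
  C: 7
  H: 15
  Br: 1
  N: 2
  O: 1
Molecular formula: C7H15BrN2O.
  M = 7(12.0) + 15(1.007825) + 78.918338 + 2(14.003074) + 15.994915
    = 84.000000 + 15.117375 + 78.918338 + 28.006148 + 15.994915 = 222.036776

222.0368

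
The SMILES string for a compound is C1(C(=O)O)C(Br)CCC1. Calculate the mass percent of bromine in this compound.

Atom tally by fragment:
  cyclopentane ring core → C:5 H:10
  (− 2 ring H displaced by substituents)
  + COOH → C:1 H:1 O:2
  + Br → Br:1
Element totals:
  C: 6
  H: 9
  Br: 1
  O: 2
Molecular formula: C6H9BrO2.
Molar mass = 193.040 g/mol.
Mass from Br: 1 × 79.904 = 79.904 g/mol.
%Br = 79.904 / 193.040 × 100 = 41.39%.

41.39%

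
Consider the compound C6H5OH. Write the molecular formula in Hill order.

Atom tally by fragment:
  benzene ring core → C:6 H:6
  (− 1 ring H displaced by substituents)
  + OH → O:1 H:1
Element totals:
  C: 6
  H: 6
  O: 1

C6H6O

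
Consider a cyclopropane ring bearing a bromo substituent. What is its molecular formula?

Atom tally by fragment:
  cyclopropane ring core → C:3 H:6
  (− 1 ring H displaced by substituents)
  + Br → Br:1
Element totals:
  C: 3
  H: 5
  Br: 1

C3H5Br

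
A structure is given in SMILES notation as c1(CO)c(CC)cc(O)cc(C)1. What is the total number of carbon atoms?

Atom tally by fragment:
  benzene ring core → C:6 H:6
  (− 4 ring H displaced by substituents)
  + CH2OH → C:1 H:3 O:1
  + C2H5 → C:2 H:5
  + OH → O:1 H:1
  + CH3 → C:1 H:3
Element totals:
  C: 10
  H: 14
  O: 2

10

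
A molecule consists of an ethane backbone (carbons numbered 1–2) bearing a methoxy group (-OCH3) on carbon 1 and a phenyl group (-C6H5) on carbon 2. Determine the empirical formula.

C9H12O

Atom tally by fragment:
  CH3OCH2 → C:2 H:5 O:1
  CH2C6H5 → C:7 H:7
Element totals:
  C: 9
  H: 12
  O: 1
Molecular formula: C9H12O.
gcd of subscripts (9, 12, 1) = 1, so the empirical formula equals the molecular formula.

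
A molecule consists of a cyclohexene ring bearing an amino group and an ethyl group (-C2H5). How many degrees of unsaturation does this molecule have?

2

Atom tally by fragment:
  cyclohexene ring core → C:6 H:10
  (− 2 ring H displaced by substituents)
  + NH2 → N:1 H:2
  + C2H5 → C:2 H:5
Element totals:
  C: 8
  H: 15
  N: 1
Molecular formula: C8H15N.
DoU = (2C + 2 + N − H − X) / 2 = (2·8 + 2 + 1 − 15 − 0) / 2 = 2.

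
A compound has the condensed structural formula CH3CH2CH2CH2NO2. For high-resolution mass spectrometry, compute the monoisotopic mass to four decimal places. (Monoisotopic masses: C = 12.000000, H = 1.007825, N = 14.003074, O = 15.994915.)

Atom tally by fragment:
  CH3 → C:1 H:3
  CH2 → C:1 H:2
  CH2 → C:1 H:2
  CH2NO2 → C:1 H:2 N:1 O:2
Element totals:
  C: 4
  H: 9
  N: 1
  O: 2
Molecular formula: C4H9NO2.
  M = 4(12.0) + 9(1.007825) + 14.003074 + 2(15.994915)
    = 48.000000 + 9.070425 + 14.003074 + 31.989830 = 103.063329

103.0633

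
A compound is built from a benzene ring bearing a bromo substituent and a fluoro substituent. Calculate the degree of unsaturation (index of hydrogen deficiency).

4

Atom tally by fragment:
  benzene ring core → C:6 H:6
  (− 2 ring H displaced by substituents)
  + Br → Br:1
  + F → F:1
Element totals:
  C: 6
  H: 4
  Br: 1
  F: 1
Molecular formula: C6H4BrF.
DoU = (2C + 2 + N − H − X) / 2 = (2·6 + 2 + 0 − 4 − 2) / 2 = 4.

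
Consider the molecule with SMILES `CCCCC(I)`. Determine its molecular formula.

C5H11I

Atom tally by fragment:
  CH3 → C:1 H:3
  CH2 → C:1 H:2
  CH2 → C:1 H:2
  CH2 → C:1 H:2
  CH2I → C:1 H:2 I:1
Element totals:
  C: 5
  H: 11
  I: 1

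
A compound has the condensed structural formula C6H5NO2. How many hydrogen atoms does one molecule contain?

5

Atom tally by fragment:
  benzene ring core → C:6 H:6
  (− 1 ring H displaced by substituents)
  + NO2 → N:1 O:2
Element totals:
  C: 6
  H: 5
  N: 1
  O: 2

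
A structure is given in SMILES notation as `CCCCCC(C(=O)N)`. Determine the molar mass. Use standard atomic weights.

Atom tally by fragment:
  CH3 → C:1 H:3
  CH2 → C:1 H:2
  CH2 → C:1 H:2
  CH2 → C:1 H:2
  CH2 → C:1 H:2
  CH2CONH2 → C:2 H:4 O:1 N:1
Element totals:
  C: 7
  H: 15
  N: 1
  O: 1
Molecular formula: C7H15NO.
  M = 7(12.011) + 15(1.008) + 14.007 + 15.999
    = 84.077 + 15.120 + 14.007 + 15.999 = 129.203

129.20 g/mol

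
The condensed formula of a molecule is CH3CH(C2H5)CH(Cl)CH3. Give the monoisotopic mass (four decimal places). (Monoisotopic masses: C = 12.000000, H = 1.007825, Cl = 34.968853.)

Atom tally by fragment:
  CH3 → C:1 H:3
  CH(C2H5) → C:3 H:6
  CH(Cl) → C:1 H:1 Cl:1
  CH3 → C:1 H:3
Element totals:
  C: 6
  H: 13
  Cl: 1
Molecular formula: C6H13Cl.
  M = 6(12.0) + 13(1.007825) + 34.968853
    = 72.000000 + 13.101725 + 34.968853 = 120.070578

120.0706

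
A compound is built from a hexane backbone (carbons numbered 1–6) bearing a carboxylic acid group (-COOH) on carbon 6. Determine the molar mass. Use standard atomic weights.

130.19 g/mol

Atom tally by fragment:
  CH3 → C:1 H:3
  CH2 → C:1 H:2
  CH2 → C:1 H:2
  CH2 → C:1 H:2
  CH2 → C:1 H:2
  CH2COOH → C:2 H:3 O:2
Element totals:
  C: 7
  H: 14
  O: 2
Molecular formula: C7H14O2.
  M = 7(12.011) + 14(1.008) + 2(15.999)
    = 84.077 + 14.112 + 31.998 = 130.187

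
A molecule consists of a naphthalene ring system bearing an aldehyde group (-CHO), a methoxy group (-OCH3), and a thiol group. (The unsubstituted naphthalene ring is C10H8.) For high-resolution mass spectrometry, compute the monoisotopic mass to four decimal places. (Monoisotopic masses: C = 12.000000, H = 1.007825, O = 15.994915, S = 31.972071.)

Atom tally by fragment:
  naphthalene ring system core → C:10 H:8
  (− 3 ring H displaced by substituents)
  + CHO → C:1 H:1 O:1
  + OCH3 → C:1 H:3 O:1
  + SH → S:1 H:1
Element totals:
  C: 12
  H: 10
  O: 2
  S: 1
Molecular formula: C12H10O2S.
  M = 12(12.0) + 10(1.007825) + 2(15.994915) + 31.972071
    = 144.000000 + 10.078250 + 31.989830 + 31.972071 = 218.040151

218.0402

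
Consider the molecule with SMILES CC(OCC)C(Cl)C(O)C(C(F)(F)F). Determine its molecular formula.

C8H14ClF3O2

Atom tally by fragment:
  CH3 → C:1 H:3
  CH(OC2H5) → C:3 H:6 O:1
  CH(Cl) → C:1 H:1 Cl:1
  CH(OH) → C:1 H:2 O:1
  CH2CF3 → C:2 H:2 F:3
Element totals:
  C: 8
  H: 14
  Cl: 1
  F: 3
  O: 2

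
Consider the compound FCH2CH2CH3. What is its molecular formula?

C3H7F

Atom tally by fragment:
  FCH2 → C:1 H:2 F:1
  CH2 → C:1 H:2
  CH3 → C:1 H:3
Element totals:
  C: 3
  H: 7
  F: 1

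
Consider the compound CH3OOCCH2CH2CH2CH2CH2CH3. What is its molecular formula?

Atom tally by fragment:
  CH3OOCCH2 → C:3 H:5 O:2
  CH2 → C:1 H:2
  CH2 → C:1 H:2
  CH2 → C:1 H:2
  CH2 → C:1 H:2
  CH3 → C:1 H:3
Element totals:
  C: 8
  H: 16
  O: 2

C8H16O2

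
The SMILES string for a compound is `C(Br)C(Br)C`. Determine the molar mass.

Atom tally by fragment:
  BrCH2 → C:1 H:2 Br:1
  CH(Br) → C:1 H:1 Br:1
  CH3 → C:1 H:3
Element totals:
  C: 3
  H: 6
  Br: 2
Molecular formula: C3H6Br2.
  M = 3(12.011) + 6(1.008) + 2(79.904)
    = 36.033 + 6.048 + 159.808 = 201.889

201.89 g/mol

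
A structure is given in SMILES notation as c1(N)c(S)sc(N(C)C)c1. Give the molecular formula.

C6H10N2S2

Atom tally by fragment:
  thiophene ring core → C:4 H:4 S:1
  (− 3 ring H displaced by substituents)
  + NH2 → N:1 H:2
  + SH → S:1 H:1
  + N(CH3)2 → N:1 C:2 H:6
Element totals:
  C: 6
  H: 10
  N: 2
  S: 2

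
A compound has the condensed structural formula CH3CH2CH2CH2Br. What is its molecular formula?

Element totals:
  C: 4
  H: 9
  Br: 1

C4H9Br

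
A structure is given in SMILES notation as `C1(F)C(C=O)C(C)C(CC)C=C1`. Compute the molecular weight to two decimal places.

170.23 g/mol

Atom tally by fragment:
  cyclohexene ring core → C:6 H:10
  (− 4 ring H displaced by substituents)
  + F → F:1
  + CHO → C:1 H:1 O:1
  + CH3 → C:1 H:3
  + C2H5 → C:2 H:5
Element totals:
  C: 10
  H: 15
  F: 1
  O: 1
Molecular formula: C10H15FO.
  M = 10(12.011) + 15(1.008) + 18.998 + 15.999
    = 120.110 + 15.120 + 18.998 + 15.999 = 170.227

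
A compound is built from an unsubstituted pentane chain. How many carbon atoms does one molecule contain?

Atom tally by fragment:
  CH3 → C:1 H:3
  CH2 → C:1 H:2
  CH2 → C:1 H:2
  CH2 → C:1 H:2
  CH3 → C:1 H:3
Element totals:
  C: 5
  H: 12

5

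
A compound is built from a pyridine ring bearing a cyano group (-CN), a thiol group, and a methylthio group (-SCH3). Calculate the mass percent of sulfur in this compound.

35.18%

Atom tally by fragment:
  pyridine ring core → C:5 H:5 N:1
  (− 3 ring H displaced by substituents)
  + CN → C:1 N:1
  + SH → S:1 H:1
  + SCH3 → C:1 H:3 S:1
Element totals:
  C: 7
  H: 6
  N: 2
  S: 2
Molecular formula: C7H6N2S2.
Molar mass = 182.259 g/mol.
Mass from S: 2 × 32.06 = 64.120 g/mol.
%S = 64.120 / 182.259 × 100 = 35.18%.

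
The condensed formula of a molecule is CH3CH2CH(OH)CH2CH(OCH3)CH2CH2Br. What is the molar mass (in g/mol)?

Atom tally by fragment:
  CH3 → C:1 H:3
  CH2 → C:1 H:2
  CH(OH) → C:1 H:2 O:1
  CH2 → C:1 H:2
  CH(OCH3) → C:2 H:4 O:1
  CH2 → C:1 H:2
  CH2Br → C:1 H:2 Br:1
Element totals:
  C: 8
  H: 17
  Br: 1
  O: 2
Molecular formula: C8H17BrO2.
  M = 8(12.011) + 17(1.008) + 79.904 + 2(15.999)
    = 96.088 + 17.136 + 79.904 + 31.998 = 225.126

225.13 g/mol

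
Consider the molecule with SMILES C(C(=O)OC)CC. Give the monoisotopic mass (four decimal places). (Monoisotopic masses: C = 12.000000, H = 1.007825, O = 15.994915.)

Atom tally by fragment:
  CH3OOCCH2 → C:3 H:5 O:2
  CH2 → C:1 H:2
  CH3 → C:1 H:3
Element totals:
  C: 5
  H: 10
  O: 2
Molecular formula: C5H10O2.
  M = 5(12.0) + 10(1.007825) + 2(15.994915)
    = 60.000000 + 10.078250 + 31.989830 = 102.068080

102.0681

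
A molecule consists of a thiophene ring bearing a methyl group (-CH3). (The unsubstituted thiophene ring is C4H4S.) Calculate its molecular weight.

98.16 g/mol

Atom tally by fragment:
  thiophene ring core → C:4 H:4 S:1
  (− 1 ring H displaced by substituents)
  + CH3 → C:1 H:3
Element totals:
  C: 5
  H: 6
  S: 1
Molecular formula: C5H6S.
  M = 5(12.011) + 6(1.008) + 32.06
    = 60.055 + 6.048 + 32.060 = 98.163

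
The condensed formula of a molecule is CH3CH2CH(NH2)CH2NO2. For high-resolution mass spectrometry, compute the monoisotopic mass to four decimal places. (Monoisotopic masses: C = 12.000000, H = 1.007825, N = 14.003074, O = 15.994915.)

118.0742

Element totals:
  C: 4
  H: 10
  N: 2
  O: 2
Molecular formula: C4H10N2O2.
  M = 4(12.0) + 10(1.007825) + 2(14.003074) + 2(15.994915)
    = 48.000000 + 10.078250 + 28.006148 + 31.989830 = 118.074228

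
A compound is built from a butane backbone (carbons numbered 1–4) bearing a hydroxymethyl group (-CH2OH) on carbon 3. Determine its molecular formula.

C5H12O

Atom tally by fragment:
  CH3 → C:1 H:3
  CH2 → C:1 H:2
  CH(CH2OH) → C:2 H:4 O:1
  CH3 → C:1 H:3
Element totals:
  C: 5
  H: 12
  O: 1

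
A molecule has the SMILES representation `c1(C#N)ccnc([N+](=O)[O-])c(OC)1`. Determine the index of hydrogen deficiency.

7

Atom tally by fragment:
  pyridine ring core → C:5 H:5 N:1
  (− 3 ring H displaced by substituents)
  + CN → C:1 N:1
  + NO2 → N:1 O:2
  + OCH3 → C:1 H:3 O:1
Element totals:
  C: 7
  H: 5
  N: 3
  O: 3
Molecular formula: C7H5N3O3.
DoU = (2C + 2 + N − H − X) / 2 = (2·7 + 2 + 3 − 5 − 0) / 2 = 7.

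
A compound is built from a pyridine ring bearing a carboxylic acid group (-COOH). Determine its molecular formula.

C6H5NO2

Atom tally by fragment:
  pyridine ring core → C:5 H:5 N:1
  (− 1 ring H displaced by substituents)
  + COOH → C:1 H:1 O:2
Element totals:
  C: 6
  H: 5
  N: 1
  O: 2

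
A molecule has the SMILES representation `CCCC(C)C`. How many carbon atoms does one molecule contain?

6

Atom tally by fragment:
  CH3 → C:1 H:3
  CH2 → C:1 H:2
  CH2 → C:1 H:2
  CH(CH3) → C:2 H:4
  CH3 → C:1 H:3
Element totals:
  C: 6
  H: 14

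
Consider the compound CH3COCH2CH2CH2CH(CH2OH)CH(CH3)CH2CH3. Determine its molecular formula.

C11H22O2

Atom tally by fragment:
  CH3COCH2 → C:3 H:5 O:1
  CH2 → C:1 H:2
  CH2 → C:1 H:2
  CH(CH2OH) → C:2 H:4 O:1
  CH(CH3) → C:2 H:4
  CH2 → C:1 H:2
  CH3 → C:1 H:3
Element totals:
  C: 11
  H: 22
  O: 2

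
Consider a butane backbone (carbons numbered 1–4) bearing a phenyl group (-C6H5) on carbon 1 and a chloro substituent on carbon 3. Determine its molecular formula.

C10H13Cl

Atom tally by fragment:
  C6H5CH2 → C:7 H:7
  CH2 → C:1 H:2
  CH(Cl) → C:1 H:1 Cl:1
  CH3 → C:1 H:3
Element totals:
  C: 10
  H: 13
  Cl: 1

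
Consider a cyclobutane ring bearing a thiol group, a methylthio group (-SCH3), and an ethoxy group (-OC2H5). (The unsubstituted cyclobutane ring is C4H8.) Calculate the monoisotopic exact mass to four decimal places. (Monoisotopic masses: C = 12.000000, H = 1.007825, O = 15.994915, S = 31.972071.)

178.0486

Atom tally by fragment:
  cyclobutane ring core → C:4 H:8
  (− 3 ring H displaced by substituents)
  + SH → S:1 H:1
  + SCH3 → C:1 H:3 S:1
  + OC2H5 → C:2 H:5 O:1
Element totals:
  C: 7
  H: 14
  O: 1
  S: 2
Molecular formula: C7H14OS2.
  M = 7(12.0) + 14(1.007825) + 15.994915 + 2(31.972071)
    = 84.000000 + 14.109550 + 15.994915 + 63.944142 = 178.048607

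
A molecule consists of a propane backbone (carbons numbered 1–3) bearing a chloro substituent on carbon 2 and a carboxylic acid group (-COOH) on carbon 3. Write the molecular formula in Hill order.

Atom tally by fragment:
  CH3 → C:1 H:3
  CH(Cl) → C:1 H:1 Cl:1
  CH2COOH → C:2 H:3 O:2
Element totals:
  C: 4
  H: 7
  Cl: 1
  O: 2

C4H7ClO2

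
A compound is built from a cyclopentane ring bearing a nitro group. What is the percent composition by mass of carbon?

Atom tally by fragment:
  cyclopentane ring core → C:5 H:10
  (− 1 ring H displaced by substituents)
  + NO2 → N:1 O:2
Element totals:
  C: 5
  H: 9
  N: 1
  O: 2
Molecular formula: C5H9NO2.
Molar mass = 115.132 g/mol.
Mass from C: 5 × 12.011 = 60.055 g/mol.
%C = 60.055 / 115.132 × 100 = 52.16%.

52.16%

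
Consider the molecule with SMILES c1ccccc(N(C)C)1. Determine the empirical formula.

Atom tally by fragment:
  benzene ring core → C:6 H:6
  (− 1 ring H displaced by substituents)
  + N(CH3)2 → N:1 C:2 H:6
Element totals:
  C: 8
  H: 11
  N: 1
Molecular formula: C8H11N.
gcd of subscripts (8, 11, 1) = 1, so the empirical formula equals the molecular formula.

C8H11N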